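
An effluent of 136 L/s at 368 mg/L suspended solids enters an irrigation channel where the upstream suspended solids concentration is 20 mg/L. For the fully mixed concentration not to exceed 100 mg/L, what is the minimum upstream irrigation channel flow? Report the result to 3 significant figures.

456 L/s

Set C_mix = 100: (Q·20.00 + 136.0·368.0) / (Q + 136.0) = 100
→ Q = 136.0·(368.0 − 100)/(100 − 20.00) = 455.6 L/s.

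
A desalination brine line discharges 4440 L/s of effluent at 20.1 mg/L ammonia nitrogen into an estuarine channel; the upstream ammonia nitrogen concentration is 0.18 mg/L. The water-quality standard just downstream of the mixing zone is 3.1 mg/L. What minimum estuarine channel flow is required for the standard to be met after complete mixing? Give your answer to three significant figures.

Set C_mix = 3.1: (Q·0.1800 + 4440·20.10) / (Q + 4440) = 3.1
→ Q = 4440·(20.10 − 3.1)/(3.1 − 0.1800) = 25850 L/s.

25800 L/s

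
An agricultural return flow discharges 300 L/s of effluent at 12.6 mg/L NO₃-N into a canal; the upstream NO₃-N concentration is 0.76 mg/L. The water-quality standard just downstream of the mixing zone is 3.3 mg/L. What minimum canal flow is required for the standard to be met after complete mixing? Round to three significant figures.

1100 L/s

Set C_mix = 3.3: (Q·0.7600 + 300.0·12.60) / (Q + 300.0) = 3.3
→ Q = 300.0·(12.60 − 3.3)/(3.3 − 0.7600) = 1098 L/s.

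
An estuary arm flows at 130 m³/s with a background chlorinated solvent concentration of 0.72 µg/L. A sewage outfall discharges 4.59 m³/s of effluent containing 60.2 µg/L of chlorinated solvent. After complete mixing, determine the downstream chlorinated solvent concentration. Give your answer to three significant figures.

Mixed concentration C = ΣQC/ΣQ = (130.0·0.7200 + 4.590·60.20) / 134.6 = 369.9/134.6 = 2.748 µg/L.

2.75 µg/L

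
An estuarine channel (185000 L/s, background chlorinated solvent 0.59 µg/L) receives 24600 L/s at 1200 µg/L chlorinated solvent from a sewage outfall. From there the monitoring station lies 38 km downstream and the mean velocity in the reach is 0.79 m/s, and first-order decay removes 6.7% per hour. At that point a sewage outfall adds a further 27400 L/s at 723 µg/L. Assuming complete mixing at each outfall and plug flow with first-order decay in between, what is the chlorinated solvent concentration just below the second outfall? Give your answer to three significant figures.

133 µg/L

Mixed concentration C = ΣQC/ΣQ = (185000·0.5900 + 24600·1200) / 209600 = 29630000/209600 = 141.4 µg/L; combined flow 209600 L/s.
Travel time t = 38·1000 / 0.79 = 48100 s = 13.36 h.
6.7%/h lost → k = −ln(1 − 0.067) = 0.06935 h⁻¹.
After decay, C = 141.4 × e^(−kt) = 141.4 × 0.3959 = 55.96 µg/L.
Second outfall: C = (209600·55.96 + 27400·723.0)/237000 = 133.1 µg/L.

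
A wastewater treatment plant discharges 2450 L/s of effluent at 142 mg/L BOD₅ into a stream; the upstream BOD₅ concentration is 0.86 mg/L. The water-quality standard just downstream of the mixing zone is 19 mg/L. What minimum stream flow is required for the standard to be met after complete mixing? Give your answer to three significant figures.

Set C_mix = 19: (Q·0.8600 + 2450·142.0) / (Q + 2450) = 19
→ Q = 2450·(142.0 − 19)/(19 − 0.8600) = 16610 L/s.

16600 L/s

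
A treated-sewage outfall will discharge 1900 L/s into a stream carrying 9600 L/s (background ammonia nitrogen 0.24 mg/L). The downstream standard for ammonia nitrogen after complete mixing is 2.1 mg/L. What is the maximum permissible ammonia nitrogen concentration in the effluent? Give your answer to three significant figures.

At the limit, (Qr·Cr + Qe·Cₑ)/(Qr + Qe) = 2.1:
Cₑ = (11500·2.1 − 9600·0.2400) / 1900 = 11.50 mg/L.

11.5 mg/L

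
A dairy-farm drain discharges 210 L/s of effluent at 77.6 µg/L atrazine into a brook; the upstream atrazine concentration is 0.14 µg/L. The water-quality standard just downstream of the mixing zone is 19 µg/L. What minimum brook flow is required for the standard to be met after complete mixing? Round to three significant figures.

Set C_mix = 19: (Q·0.1400 + 210.0·77.60) / (Q + 210.0) = 19
→ Q = 210.0·(77.60 − 19)/(19 − 0.1400) = 652.5 L/s.

652 L/s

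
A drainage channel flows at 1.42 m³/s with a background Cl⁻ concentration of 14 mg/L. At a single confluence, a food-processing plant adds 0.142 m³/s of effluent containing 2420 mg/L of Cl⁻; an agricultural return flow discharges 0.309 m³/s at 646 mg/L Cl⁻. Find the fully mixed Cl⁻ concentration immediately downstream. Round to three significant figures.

Flow-weighted average: C = (1.420·14.00 + 0.1420·2420 + 0.3090·646.0) / 1.871 = 563.1/1.871 = 301.0 mg/L.

301 mg/L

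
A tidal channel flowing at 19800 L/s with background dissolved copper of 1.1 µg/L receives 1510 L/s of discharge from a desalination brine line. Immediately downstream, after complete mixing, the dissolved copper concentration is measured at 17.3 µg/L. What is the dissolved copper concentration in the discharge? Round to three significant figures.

Mass balance: 19800·1.100 + 1510·Cₑ = 21310·17.30
→ Cₑ = (21310·17.30 − 19800·1.100) / 1510 = 229.7 µg/L.

230 µg/L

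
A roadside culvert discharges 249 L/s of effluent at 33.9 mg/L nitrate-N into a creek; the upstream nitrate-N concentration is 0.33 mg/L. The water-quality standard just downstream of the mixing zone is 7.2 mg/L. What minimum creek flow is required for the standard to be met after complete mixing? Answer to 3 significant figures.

968 L/s

Set C_mix = 7.2: (Q·0.3300 + 249.0·33.90) / (Q + 249.0) = 7.2
→ Q = 249.0·(33.90 − 7.2)/(7.2 − 0.3300) = 967.7 L/s.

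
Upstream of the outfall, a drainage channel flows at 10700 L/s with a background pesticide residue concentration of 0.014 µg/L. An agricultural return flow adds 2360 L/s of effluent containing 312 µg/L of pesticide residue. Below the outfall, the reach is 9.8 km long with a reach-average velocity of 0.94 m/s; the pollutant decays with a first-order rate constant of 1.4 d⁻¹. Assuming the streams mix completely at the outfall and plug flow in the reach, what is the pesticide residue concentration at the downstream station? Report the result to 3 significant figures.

Mass balance: C = (10700·0.01400 + 2360·312.0) / 13060 = 736500/13060 = 56.39 µg/L.
Travel time t = 9.8·1000 / 0.94 = 10430 s = 2.896 h.
Decay over the reach: 56.39·exp(−kt) = 56.39·0.8446 = 47.63 µg/L.

47.6 µg/L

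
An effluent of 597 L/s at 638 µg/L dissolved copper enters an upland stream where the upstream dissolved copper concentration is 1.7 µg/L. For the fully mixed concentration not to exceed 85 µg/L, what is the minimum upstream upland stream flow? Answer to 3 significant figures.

3960 L/s

Set C_mix = 85: (Q·1.700 + 597.0·638.0) / (Q + 597.0) = 85
→ Q = 597.0·(638.0 − 85)/(85 − 1.700) = 3963 L/s.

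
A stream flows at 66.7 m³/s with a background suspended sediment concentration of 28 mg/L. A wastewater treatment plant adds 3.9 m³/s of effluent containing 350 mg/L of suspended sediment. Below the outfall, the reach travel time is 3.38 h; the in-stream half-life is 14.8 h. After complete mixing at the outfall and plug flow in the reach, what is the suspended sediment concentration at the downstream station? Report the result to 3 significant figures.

39.1 mg/L

Flow-weighted average: C = (66.70·28.00 + 3.900·350.0) / 70.60 = 3233/70.60 = 45.79 mg/L.
Half-life 14.8 h → k = ln 2 / 14.8 = 0.04683 h⁻¹ = 1.124 d⁻¹.
Decay over the reach: 45.79·exp(−kt) = 45.79·0.8536 = 39.08 mg/L.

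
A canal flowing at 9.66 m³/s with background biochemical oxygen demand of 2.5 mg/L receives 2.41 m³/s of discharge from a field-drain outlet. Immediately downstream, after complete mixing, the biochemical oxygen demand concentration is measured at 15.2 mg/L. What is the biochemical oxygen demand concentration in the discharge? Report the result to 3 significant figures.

66.1 mg/L

Mass balance: 9.660·2.500 + 2.410·Cₑ = 12.07·15.20
→ Cₑ = (12.07·15.20 − 9.660·2.500) / 2.410 = 66.11 mg/L.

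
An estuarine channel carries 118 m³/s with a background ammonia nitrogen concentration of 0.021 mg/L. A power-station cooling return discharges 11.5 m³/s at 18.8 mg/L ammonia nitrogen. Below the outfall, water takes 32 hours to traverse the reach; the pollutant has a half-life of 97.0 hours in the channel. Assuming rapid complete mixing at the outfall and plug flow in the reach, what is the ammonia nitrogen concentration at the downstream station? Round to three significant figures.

Mixed concentration C = ΣQC/ΣQ = (118.0·0.02100 + 11.50·18.80) / 129.5 = 218.7/129.5 = 1.689 mg/L.
Half-life 97.0 h → k = ln 2 / 97.0 = 0.007146 h⁻¹ = 0.1715 d⁻¹.
Applying C = C₀e^(−kt): 1.689 × 0.7956 = 1.343 mg/L.

1.34 mg/L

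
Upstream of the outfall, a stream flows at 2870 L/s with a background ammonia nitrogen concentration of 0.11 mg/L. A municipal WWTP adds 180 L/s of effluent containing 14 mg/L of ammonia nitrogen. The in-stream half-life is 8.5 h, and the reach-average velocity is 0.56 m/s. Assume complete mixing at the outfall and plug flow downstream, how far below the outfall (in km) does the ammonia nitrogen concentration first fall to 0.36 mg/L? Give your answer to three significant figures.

Mixed concentration C = ΣQC/ΣQ = (2870·0.1100 + 180.0·14.00) / 3050 = 2836/3050 = 0.9297 mg/L.
Half-life 8.5 h → k = ln 2 / 8.5 = 0.08155 h⁻¹ = 1.957 d⁻¹.
Set 0.9297·exp(−k·t) = 0.36 → t = ln(0.9297/0.36)/k = 41890 s = 11.64 h.
Distance = v·t = 0.56·41890 = 23460 m = 23.46 km.

23.5 km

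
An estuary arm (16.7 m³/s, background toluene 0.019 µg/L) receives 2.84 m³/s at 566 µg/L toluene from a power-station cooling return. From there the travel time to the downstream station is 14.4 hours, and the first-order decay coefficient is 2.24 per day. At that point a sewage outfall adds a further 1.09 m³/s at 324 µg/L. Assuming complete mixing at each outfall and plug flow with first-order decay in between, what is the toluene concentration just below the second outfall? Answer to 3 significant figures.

Conservation of mass: C = (16.70·0.01900 + 2.840·566.0) / 19.54 = 1608/19.54 = 82.28 µg/L; combined flow 19.54 m³/s.
Applying C = C₀e^(−kt): 82.28 × 0.2608 = 21.46 µg/L.
Second outfall: C = (19.54·21.46 + 1.090·324.0)/20.63 = 37.44 µg/L.

37.4 µg/L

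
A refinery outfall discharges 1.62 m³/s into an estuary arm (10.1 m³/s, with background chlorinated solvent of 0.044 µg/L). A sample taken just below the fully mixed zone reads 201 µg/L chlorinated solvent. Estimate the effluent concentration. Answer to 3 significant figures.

Mass balance: 10.10·0.04400 + 1.620·Cₑ = 11.72·201.0
→ Cₑ = (11.72·201.0 − 10.10·0.04400) / 1.620 = 1454 µg/L.

1450 µg/L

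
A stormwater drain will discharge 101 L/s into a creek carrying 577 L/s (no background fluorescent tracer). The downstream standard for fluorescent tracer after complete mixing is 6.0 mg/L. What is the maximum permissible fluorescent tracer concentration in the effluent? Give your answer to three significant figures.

At the limit, (Qr·Cr + Qe·Cₑ)/(Qr + Qe) = 6.0:
Cₑ = (678.0·6.0 − 577.0·0) / 101.0 = 40.28 mg/L.

40.3 mg/L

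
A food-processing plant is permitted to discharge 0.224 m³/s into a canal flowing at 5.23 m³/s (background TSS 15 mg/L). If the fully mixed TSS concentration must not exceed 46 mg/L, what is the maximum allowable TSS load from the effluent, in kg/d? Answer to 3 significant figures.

14900 kg/d

Mass balance at the limit: 5.230·15.00 + 0.2240·Cₑ = 5.454·46 → Cₑ = 769.8 mg/L.
Load = 0.2240 m³/s × 769.8 g/m³ × 86 400 s/d = 14900 kg/d.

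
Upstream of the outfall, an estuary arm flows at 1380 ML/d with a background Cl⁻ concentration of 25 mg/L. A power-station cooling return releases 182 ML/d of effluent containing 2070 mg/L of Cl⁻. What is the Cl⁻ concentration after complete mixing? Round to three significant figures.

Conservation of mass: C = (1380·25.00 + 182.0·2070) / 1562 = 411200/1562 = 263.3 mg/L.

263 mg/L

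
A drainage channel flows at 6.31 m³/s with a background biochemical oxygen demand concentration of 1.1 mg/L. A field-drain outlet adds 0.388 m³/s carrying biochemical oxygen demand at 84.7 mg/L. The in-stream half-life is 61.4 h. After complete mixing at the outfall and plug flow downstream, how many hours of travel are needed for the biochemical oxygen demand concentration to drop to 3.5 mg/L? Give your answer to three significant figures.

46.9 h

Mixed concentration C = ΣQC/ΣQ = (6.310·1.100 + 0.3880·84.70) / 6.698 = 39.80/6.698 = 5.943 mg/L.
Half-life 61.4 h → k = ln 2 / 61.4 = 0.01129 h⁻¹ = 0.2709 d⁻¹.
5.943·exp(−k·t) = 3.5 → t = ln(5.943/3.5)/k = 168800 s = 46.90 h.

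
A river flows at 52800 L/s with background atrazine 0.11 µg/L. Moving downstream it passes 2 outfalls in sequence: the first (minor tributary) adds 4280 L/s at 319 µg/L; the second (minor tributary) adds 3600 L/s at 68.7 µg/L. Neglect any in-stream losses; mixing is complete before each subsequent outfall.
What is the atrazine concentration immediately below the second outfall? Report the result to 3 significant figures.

After outfall 1: Q = 52800 + 4280 = 57080 L/s; C = (52800·0.1100 + 4280·319.0)/57080 = 24.02 µg/L.
After outfall 2: Q = 57080 + 3600 = 60680 L/s; C = (57080·24.02 + 3600·68.70)/60680 = 26.67 µg/L.

26.7 µg/L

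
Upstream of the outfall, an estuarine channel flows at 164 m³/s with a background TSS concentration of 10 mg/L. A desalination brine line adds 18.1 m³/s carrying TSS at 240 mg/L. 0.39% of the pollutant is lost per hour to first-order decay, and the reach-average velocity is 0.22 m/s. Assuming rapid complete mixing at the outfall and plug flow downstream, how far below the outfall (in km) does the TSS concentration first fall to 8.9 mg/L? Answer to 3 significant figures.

Mixed concentration C = ΣQC/ΣQ = (164.0·10.00 + 18.10·240.0) / 182.1 = 5984/182.1 = 32.86 mg/L.
0.39%/h lost → k = −ln(1 − 0.0039) = 0.003908 h⁻¹.
Set 32.86·exp(−k·t) = 8.9 → t = ln(32.86/8.9)/k = 1203000 s = 334.3 h.
Distance = v·t = 0.22·1203000 = 264700 m = 264.7 km.

265 km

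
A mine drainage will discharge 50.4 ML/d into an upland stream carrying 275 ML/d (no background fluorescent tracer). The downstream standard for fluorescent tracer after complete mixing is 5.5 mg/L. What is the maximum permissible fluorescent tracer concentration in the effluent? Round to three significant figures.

At the limit, (Qr·Cr + Qe·Cₑ)/(Qr + Qe) = 5.5:
Cₑ = (325.4·5.5 − 275.0·0) / 50.40 = 35.51 mg/L.

35.5 mg/L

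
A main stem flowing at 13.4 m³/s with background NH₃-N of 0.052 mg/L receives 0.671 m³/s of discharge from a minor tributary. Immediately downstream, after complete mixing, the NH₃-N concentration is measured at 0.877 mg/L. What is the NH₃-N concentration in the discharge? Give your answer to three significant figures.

Mass balance: 13.40·0.05200 + 0.6710·Cₑ = 14.07·0.8770
→ Cₑ = (14.07·0.8770 − 13.40·0.05200) / 0.6710 = 17.35 mg/L.

17.4 mg/L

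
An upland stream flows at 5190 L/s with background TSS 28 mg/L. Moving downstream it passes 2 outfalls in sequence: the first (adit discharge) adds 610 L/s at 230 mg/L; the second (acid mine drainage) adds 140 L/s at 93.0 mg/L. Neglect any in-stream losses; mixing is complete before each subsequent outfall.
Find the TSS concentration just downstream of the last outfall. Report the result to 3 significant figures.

50.3 mg/L

After outfall 1: Q = 5190 + 610.0 = 5800 L/s; C = (5190·28.00 + 610.0·230.0)/5800 = 49.24 mg/L.
After outfall 2: Q = 5800 + 140.0 = 5940 L/s; C = (5800·49.24 + 140.0·93.00)/5940 = 50.28 mg/L.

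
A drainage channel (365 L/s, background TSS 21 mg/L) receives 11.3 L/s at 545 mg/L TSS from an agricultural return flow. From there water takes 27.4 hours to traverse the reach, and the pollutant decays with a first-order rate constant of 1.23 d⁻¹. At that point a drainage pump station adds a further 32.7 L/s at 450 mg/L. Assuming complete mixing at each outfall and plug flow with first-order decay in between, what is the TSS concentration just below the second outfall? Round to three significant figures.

Mass balance: C = (365.0·21.00 + 11.30·545.0) / 376.3 = 13820/376.3 = 36.74 mg/L; combined flow 376.3 L/s.
After decay, C = 36.74 × e^(−kt) = 36.74 × 0.2456 = 9.020 mg/L.
Second outfall: C = (376.3·9.020 + 32.70·450.0)/409.0 = 44.28 mg/L.

44.3 mg/L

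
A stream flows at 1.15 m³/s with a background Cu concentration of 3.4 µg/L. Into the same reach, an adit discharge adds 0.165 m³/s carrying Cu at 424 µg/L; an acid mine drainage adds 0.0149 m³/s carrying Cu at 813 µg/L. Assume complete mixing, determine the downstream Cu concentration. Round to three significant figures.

Flow-weighted average: C = (1.150·3.400 + 0.1650·424.0 + 0.01490·813.0) / 1.330 = 85.98/1.330 = 64.65 µg/L.

64.7 µg/L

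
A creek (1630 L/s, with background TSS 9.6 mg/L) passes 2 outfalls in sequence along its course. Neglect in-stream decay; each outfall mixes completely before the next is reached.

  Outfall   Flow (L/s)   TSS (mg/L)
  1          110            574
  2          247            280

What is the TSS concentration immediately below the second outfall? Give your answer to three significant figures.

After outfall 1: Q = 1630 + 110.0 = 1740 L/s; C = (1630·9.600 + 110.0·574.0)/1740 = 45.28 mg/L.
After outfall 2: Q = 1740 + 247.0 = 1987 L/s; C = (1740·45.28 + 247.0·280.0)/1987 = 74.46 mg/L.

74.5 mg/L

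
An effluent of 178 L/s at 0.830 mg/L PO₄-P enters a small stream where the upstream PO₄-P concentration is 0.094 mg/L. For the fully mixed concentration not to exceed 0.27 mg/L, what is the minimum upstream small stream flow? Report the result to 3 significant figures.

566 L/s

Set C_mix = 0.27: (Q·0.09400 + 178.0·0.8300) / (Q + 178.0) = 0.27
→ Q = 178.0·(0.8300 − 0.27)/(0.27 − 0.09400) = 566.4 L/s.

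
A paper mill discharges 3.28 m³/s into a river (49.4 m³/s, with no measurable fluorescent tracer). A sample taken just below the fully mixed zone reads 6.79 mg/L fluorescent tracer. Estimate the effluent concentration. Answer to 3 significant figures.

109 mg/L

Mass balance: 49.40·0 + 3.280·Cₑ = 52.68·6.790
→ Cₑ = (52.68·6.790 − 49.40·0) / 3.280 = 109.1 mg/L.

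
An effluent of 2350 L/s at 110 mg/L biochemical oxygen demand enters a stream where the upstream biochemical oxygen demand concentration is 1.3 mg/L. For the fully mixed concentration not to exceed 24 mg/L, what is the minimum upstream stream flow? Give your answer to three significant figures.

8900 L/s

Set C_mix = 24: (Q·1.300 + 2350·110.0) / (Q + 2350) = 24
→ Q = 2350·(110.0 − 24)/(24 − 1.300) = 8903 L/s.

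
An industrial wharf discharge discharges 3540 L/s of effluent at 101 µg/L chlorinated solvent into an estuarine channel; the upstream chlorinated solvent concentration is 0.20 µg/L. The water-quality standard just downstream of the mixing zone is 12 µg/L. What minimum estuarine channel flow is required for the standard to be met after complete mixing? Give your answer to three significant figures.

Set C_mix = 12: (Q·0.2000 + 3540·101.0) / (Q + 3540) = 12
→ Q = 3540·(101.0 − 12)/(12 − 0.2000) = 26700 L/s.

26700 L/s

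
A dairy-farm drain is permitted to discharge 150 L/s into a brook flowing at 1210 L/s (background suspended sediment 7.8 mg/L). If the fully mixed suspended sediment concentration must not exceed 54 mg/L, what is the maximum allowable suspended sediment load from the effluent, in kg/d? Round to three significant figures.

Mass balance at the limit: 1210·7.800 + 150.0·Cₑ = 1360·54 → Cₑ = 426.7 mg/L.
150.0 L/s = 0.1500 m³/s. Load = 0.1500 m³/s × 426.7 g/m³ × 86 400 s/d = 5530 kg/d.

5530 kg/d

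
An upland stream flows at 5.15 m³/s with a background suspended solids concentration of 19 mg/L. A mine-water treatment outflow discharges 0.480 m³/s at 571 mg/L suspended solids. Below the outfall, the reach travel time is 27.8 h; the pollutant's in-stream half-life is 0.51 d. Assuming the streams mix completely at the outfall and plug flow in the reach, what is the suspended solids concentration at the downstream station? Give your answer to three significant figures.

Conservation of mass: C = (5.150·19.00 + 0.4800·571.0) / 5.630 = 371.9/5.630 = 66.06 mg/L.
Half-life 0.51 d → k = ln 2 / 0.51 = 1.359 d⁻¹.
Applying C = C₀e^(−kt): 66.06 × 0.2072 = 13.68 mg/L.

13.7 mg/L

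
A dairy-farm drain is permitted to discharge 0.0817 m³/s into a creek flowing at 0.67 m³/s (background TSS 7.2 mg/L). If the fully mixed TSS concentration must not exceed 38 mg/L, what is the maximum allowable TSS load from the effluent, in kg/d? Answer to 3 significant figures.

Mass balance at the limit: 0.6700·7.200 + 0.08170·Cₑ = 0.7517·38 → Cₑ = 290.6 mg/L.
Load = 0.08170 m³/s × 290.6 g/m³ × 86 400 s/d = 2051 kg/d.

2050 kg/d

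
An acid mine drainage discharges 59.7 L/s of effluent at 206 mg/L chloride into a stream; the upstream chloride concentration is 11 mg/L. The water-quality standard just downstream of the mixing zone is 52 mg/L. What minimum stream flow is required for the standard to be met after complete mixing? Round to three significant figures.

224 L/s

Set C_mix = 52: (Q·11.00 + 59.70·206.0) / (Q + 59.70) = 52
→ Q = 59.70·(206.0 − 52)/(52 − 11.00) = 224.2 L/s.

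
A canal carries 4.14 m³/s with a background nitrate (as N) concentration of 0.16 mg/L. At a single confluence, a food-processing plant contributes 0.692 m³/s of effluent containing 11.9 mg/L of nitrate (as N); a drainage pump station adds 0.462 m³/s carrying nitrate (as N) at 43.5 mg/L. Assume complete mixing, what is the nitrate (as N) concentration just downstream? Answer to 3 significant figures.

Flow-weighted average: C = (4.140·0.1600 + 0.6920·11.90 + 0.4620·43.50) / 5.294 = 28.99/5.294 = 5.477 mg/L.

5.48 mg/L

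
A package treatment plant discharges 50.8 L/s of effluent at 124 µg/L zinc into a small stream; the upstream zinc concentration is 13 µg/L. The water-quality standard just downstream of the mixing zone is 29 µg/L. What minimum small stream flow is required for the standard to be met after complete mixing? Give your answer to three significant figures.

302 L/s

Set C_mix = 29: (Q·13.00 + 50.80·124.0) / (Q + 50.80) = 29
→ Q = 50.80·(124.0 − 29)/(29 − 13.00) = 301.6 L/s.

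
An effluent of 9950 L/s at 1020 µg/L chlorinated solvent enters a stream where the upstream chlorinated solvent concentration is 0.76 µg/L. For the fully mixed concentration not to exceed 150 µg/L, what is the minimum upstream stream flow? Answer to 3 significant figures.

Set C_mix = 150: (Q·0.7600 + 9950·1020) / (Q + 9950) = 150
→ Q = 9950·(1020 − 150)/(150 − 0.7600) = 58000 L/s.

58000 L/s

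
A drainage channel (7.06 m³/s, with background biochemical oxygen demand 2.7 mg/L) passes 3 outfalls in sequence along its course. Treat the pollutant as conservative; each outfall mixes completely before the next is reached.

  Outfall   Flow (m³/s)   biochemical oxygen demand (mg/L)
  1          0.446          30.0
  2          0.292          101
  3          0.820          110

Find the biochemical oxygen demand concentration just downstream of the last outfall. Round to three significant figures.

17.7 mg/L

After outfall 1: Q = 7.060 + 0.4460 = 7.506 m³/s; C = (7.060·2.700 + 0.4460·30.00)/7.506 = 4.322 mg/L.
After outfall 2: Q = 7.506 + 0.2920 = 7.798 m³/s; C = (7.506·4.322 + 0.2920·101.0)/7.798 = 7.942 mg/L.
After outfall 3: Q = 7.798 + 0.8200 = 8.618 m³/s; C = (7.798·7.942 + 0.8200·110.0)/8.618 = 17.65 mg/L.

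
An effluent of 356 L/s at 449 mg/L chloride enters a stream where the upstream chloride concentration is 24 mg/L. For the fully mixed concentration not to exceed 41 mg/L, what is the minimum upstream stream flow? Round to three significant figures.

8540 L/s

Set C_mix = 41: (Q·24.00 + 356.0·449.0) / (Q + 356.0) = 41
→ Q = 356.0·(449.0 − 41)/(41 − 24.00) = 8544 L/s.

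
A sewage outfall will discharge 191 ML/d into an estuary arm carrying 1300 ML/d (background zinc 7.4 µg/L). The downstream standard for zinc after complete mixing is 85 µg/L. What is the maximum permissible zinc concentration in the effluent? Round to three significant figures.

613 µg/L

At the limit, (Qr·Cr + Qe·Cₑ)/(Qr + Qe) = 85:
Cₑ = (1491·85 − 1300·7.400) / 191.0 = 613.2 µg/L.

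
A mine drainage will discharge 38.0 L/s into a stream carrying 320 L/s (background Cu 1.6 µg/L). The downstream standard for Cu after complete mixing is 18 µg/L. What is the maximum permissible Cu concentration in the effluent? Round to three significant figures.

At the limit, (Qr·Cr + Qe·Cₑ)/(Qr + Qe) = 18:
Cₑ = (358.0·18 − 320.0·1.600) / 38.00 = 156.1 µg/L.

156 µg/L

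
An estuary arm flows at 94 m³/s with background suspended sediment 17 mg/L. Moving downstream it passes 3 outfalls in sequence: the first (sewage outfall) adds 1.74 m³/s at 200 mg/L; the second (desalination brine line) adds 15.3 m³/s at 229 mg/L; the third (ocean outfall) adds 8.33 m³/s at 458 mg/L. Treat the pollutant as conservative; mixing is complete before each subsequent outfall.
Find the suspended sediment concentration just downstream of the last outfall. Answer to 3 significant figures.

77.6 mg/L

After outfall 1: Q = 94.00 + 1.740 = 95.74 m³/s; C = (94.00·17.00 + 1.740·200.0)/95.74 = 20.33 mg/L.
After outfall 2: Q = 95.74 + 15.30 = 111.0 m³/s; C = (95.74·20.33 + 15.30·229.0)/111.0 = 49.08 mg/L.
After outfall 3: Q = 111.0 + 8.330 = 119.4 m³/s; C = (111.0·49.08 + 8.330·458.0)/119.4 = 77.61 mg/L.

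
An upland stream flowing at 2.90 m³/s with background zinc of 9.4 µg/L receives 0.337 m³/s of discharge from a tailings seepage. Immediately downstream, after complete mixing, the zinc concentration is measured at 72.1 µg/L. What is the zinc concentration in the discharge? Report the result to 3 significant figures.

612 µg/L

Mass balance: 2.900·9.400 + 0.3370·Cₑ = 3.237·72.10
→ Cₑ = (3.237·72.10 − 2.900·9.400) / 0.3370 = 611.7 µg/L.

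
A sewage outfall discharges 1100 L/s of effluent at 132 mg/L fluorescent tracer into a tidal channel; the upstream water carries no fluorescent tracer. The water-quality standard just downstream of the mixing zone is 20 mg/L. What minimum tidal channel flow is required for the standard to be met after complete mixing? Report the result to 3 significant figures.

6160 L/s

Set C_mix = 20: (Q·0 + 1100·132.0) / (Q + 1100) = 20
→ Q = 1100·(132.0 − 20)/(20 − 0) = 6160 L/s.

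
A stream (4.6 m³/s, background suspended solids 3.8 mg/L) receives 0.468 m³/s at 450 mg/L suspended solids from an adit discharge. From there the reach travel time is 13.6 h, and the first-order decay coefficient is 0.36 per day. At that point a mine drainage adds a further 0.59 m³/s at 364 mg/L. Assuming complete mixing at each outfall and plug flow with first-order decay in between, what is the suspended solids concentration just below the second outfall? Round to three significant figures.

70.8 mg/L

Conservation of mass: C = (4.600·3.800 + 0.4680·450.0) / 5.068 = 228.1/5.068 = 45.00 mg/L; combined flow 5.068 m³/s.
After decay, C = 45.00 × e^(−kt) = 45.00 × 0.8155 = 36.70 mg/L.
At the second outfall, C = (5.068·36.70 + 0.5900·364.0) / (5.068 + 0.5900) = 70.83 mg/L.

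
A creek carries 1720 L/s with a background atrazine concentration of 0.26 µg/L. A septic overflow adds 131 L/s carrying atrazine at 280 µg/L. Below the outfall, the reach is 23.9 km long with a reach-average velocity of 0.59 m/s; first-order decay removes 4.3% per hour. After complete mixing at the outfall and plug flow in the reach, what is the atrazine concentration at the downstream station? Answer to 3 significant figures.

12.2 µg/L

After mixing, C = (1720·0.2600 + 131.0·280.0) / 1851 = 37130/1851 = 20.06 µg/L.
Travel time t = 23.9·1000 / 0.59 = 40510 s = 11.25 h.
4.3%/h lost → k = −ln(1 − 0.043) = 0.04395 h⁻¹.
First-order decay: C = 20.06·exp(−k·t) = 20.06·0.6098 = 12.23 µg/L.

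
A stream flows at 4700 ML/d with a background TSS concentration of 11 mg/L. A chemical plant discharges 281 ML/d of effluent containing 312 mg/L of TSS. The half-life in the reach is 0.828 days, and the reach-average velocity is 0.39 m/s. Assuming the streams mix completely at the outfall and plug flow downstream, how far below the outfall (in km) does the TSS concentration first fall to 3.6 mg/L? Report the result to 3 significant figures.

After mixing, C = (4700·11.00 + 281.0·312.0) / 4981 = 139400/4981 = 27.98 mg/L.
Half-life 0.828 d → k = ln 2 / 0.828 = 0.8371 d⁻¹.
Set 27.98·exp(−k·t) = 3.6 → t = ln(27.98/3.6)/k = 211600 s = 58.79 h.
Distance = v·t = 0.39·211600 = 82540 m = 82.54 km.

82.5 km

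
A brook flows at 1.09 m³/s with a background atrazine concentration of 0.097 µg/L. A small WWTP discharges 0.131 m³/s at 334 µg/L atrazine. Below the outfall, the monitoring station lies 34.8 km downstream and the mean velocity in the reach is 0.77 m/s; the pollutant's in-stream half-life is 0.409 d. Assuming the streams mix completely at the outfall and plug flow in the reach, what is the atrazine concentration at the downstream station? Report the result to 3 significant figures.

14.8 µg/L

Mass balance: C = (1.090·0.09700 + 0.1310·334.0) / 1.221 = 43.86/1.221 = 35.92 µg/L.
Travel time t = 34.8·1000 / 0.77 = 45190 s = 12.55 h.
Half-life 0.409 d → k = ln 2 / 0.409 = 1.695 d⁻¹.
Applying C = C₀e^(−kt): 35.92 × 0.4121 = 14.80 µg/L.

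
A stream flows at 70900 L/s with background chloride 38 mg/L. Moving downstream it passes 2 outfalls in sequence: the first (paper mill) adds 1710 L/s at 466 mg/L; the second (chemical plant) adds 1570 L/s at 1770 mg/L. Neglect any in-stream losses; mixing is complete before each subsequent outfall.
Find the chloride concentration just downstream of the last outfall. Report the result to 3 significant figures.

84.5 mg/L

Outfall 1: combined Q = 72610 L/s; C = (70900·38.00 + 1710·466.0)/72610 = 48.08 mg/L.
Outfall 2: combined Q = 74180 L/s; C = (72610·48.08 + 1570·1770)/74180 = 84.52 mg/L.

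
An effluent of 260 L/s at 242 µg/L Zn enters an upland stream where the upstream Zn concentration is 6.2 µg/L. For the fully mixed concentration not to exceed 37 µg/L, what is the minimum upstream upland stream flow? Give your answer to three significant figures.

Set C_mix = 37: (Q·6.200 + 260.0·242.0) / (Q + 260.0) = 37
→ Q = 260.0·(242.0 − 37)/(37 − 6.200) = 1731 L/s.

1730 L/s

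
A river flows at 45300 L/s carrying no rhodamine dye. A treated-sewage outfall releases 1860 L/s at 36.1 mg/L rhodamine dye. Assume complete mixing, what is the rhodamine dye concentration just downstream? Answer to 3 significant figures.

1.42 mg/L

Mass balance: C = (45300·0 + 1860·36.10) / 47160 = 67150/47160 = 1.424 mg/L.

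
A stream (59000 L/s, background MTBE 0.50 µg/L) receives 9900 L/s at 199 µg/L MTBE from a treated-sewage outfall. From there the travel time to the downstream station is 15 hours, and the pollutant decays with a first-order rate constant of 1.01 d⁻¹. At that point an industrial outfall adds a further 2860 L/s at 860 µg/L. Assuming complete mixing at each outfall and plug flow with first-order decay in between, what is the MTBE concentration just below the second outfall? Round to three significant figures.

Mixed concentration C = ΣQC/ΣQ = (59000·0.5000 + 9900·199.0) / 68900 = 2000000/68900 = 29.02 µg/L; combined flow 68900 L/s.
After decay, C = 29.02 × e^(−kt) = 29.02 × 0.5319 = 15.44 µg/L.
At the second outfall, C = (68900·15.44 + 2860·860.0) / (68900 + 2860) = 49.10 µg/L.

49.1 µg/L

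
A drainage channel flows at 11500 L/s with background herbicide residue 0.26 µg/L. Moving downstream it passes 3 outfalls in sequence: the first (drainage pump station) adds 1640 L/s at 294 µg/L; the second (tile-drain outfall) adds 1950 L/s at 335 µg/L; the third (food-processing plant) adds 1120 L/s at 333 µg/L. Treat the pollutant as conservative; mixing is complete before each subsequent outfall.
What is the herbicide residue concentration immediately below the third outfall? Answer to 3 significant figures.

Below outfall 1: Q → 13140 L/s, C = (11500·0.2600 + 1640·294.0)/13140 = 36.92 µg/L.
Below outfall 2: Q → 15090 L/s, C = (13140·36.92 + 1950·335.0)/15090 = 75.44 µg/L.
Below outfall 3: Q → 16210 L/s, C = (15090·75.44 + 1120·333.0)/16210 = 93.24 µg/L.

93.2 µg/L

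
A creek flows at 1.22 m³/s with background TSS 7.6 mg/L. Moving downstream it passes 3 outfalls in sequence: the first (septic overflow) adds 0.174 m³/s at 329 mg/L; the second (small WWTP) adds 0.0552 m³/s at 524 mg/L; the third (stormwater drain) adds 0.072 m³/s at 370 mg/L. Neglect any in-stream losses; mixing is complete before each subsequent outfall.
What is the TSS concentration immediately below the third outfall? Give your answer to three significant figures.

80.3 mg/L

Outfall 1: combined Q = 1.394 m³/s; C = (1.220·7.600 + 0.1740·329.0)/1.394 = 47.72 mg/L.
Outfall 2: combined Q = 1.449 m³/s; C = (1.394·47.72 + 0.05520·524.0)/1.449 = 65.86 mg/L.
Outfall 3: combined Q = 1.521 m³/s; C = (1.449·65.86 + 0.07200·370.0)/1.521 = 80.25 mg/L.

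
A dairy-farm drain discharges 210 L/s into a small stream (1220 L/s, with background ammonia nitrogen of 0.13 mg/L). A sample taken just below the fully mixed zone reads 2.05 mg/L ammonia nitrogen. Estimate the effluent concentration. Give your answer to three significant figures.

Mass balance: 1220·0.1300 + 210.0·Cₑ = 1430·2.050
→ Cₑ = (1430·2.050 − 1220·0.1300) / 210.0 = 13.20 mg/L.

13.2 mg/L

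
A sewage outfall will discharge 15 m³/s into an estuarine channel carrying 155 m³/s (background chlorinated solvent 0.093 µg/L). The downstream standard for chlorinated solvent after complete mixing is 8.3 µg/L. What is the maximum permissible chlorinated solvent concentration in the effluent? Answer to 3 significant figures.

At the limit, (Qr·Cr + Qe·Cₑ)/(Qr + Qe) = 8.3:
Cₑ = (170.0·8.3 − 155.0·0.09300) / 15.00 = 93.11 µg/L.

93.1 µg/L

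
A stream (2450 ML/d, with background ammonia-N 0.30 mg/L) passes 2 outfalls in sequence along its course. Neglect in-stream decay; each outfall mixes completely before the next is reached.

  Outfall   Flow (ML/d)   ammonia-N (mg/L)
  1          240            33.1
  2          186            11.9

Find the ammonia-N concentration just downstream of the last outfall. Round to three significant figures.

After outfall 1: Q = 2450 + 240.0 = 2690 ML/d; C = (2450·0.3000 + 240.0·33.10)/2690 = 3.226 mg/L.
After outfall 2: Q = 2690 + 186.0 = 2876 ML/d; C = (2690·3.226 + 186.0·11.90)/2876 = 3.787 mg/L.

3.79 mg/L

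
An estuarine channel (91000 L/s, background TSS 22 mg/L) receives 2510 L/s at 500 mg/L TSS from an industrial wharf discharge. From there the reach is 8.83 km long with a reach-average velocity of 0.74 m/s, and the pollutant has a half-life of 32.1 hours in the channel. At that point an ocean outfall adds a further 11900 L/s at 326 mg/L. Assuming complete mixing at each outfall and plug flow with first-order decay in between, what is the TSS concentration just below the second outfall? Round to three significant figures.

65.6 mg/L

Mass balance: C = (91000·22.00 + 2510·500.0) / 93510 = 3257000/93510 = 34.83 mg/L; combined flow 93510 L/s.
Travel time t = 8.83·1000 / 0.74 = 11930 s = 3.315 h.
Half-life 32.1 h → k = ln 2 / 32.1 = 0.02159 h⁻¹ = 0.5182 d⁻¹.
Decay over the reach: 34.83·exp(−kt) = 34.83·0.9309 = 32.42 mg/L.
At the second outfall, C = (93510·32.42 + 11900·326.0) / (93510 + 11900) = 65.57 mg/L.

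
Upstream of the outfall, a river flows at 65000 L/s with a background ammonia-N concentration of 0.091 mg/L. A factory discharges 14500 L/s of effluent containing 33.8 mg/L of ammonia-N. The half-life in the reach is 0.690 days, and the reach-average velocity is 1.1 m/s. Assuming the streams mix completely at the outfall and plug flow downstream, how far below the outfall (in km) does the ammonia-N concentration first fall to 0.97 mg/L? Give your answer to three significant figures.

Conservation of mass: C = (65000·0.09100 + 14500·33.80) / 79500 = 496000/79500 = 6.239 mg/L.
Half-life 0.690 d → k = ln 2 / 0.690 = 1.005 d⁻¹.
Set 6.239·exp(−k·t) = 0.97 → t = ln(6.239/0.97)/k = 160100 s = 44.47 h.
Distance = v·t = 1.1·160100 = 176100 m = 176.1 km.

176 km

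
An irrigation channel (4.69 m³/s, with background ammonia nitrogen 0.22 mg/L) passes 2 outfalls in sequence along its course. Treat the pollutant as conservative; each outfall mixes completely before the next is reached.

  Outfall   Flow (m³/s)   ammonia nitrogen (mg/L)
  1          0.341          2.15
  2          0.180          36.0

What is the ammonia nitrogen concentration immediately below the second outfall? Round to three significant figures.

1.58 mg/L

After outfall 1: Q = 4.690 + 0.3410 = 5.031 m³/s; C = (4.690·0.2200 + 0.3410·2.150)/5.031 = 0.3508 mg/L.
After outfall 2: Q = 5.031 + 0.1800 = 5.211 m³/s; C = (5.031·0.3508 + 0.1800·36.00)/5.211 = 1.582 mg/L.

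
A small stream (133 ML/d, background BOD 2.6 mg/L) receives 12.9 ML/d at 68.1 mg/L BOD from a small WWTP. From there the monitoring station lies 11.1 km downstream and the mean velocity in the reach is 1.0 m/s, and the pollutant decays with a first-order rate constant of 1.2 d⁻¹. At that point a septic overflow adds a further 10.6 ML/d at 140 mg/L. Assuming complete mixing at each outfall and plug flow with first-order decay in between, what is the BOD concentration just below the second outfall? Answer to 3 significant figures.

16.2 mg/L

Flow-weighted average: C = (133.0·2.600 + 12.90·68.10) / 145.9 = 1224/145.9 = 8.391 mg/L; combined flow 145.9 ML/d.
Travel time t = 11.1·1000 / 1.0 = 11100 s = 3.083 h.
First-order decay: C = 8.391·exp(−k·t) = 8.391·0.8571 = 7.192 mg/L.
At the second outfall, C = (145.9·7.192 + 10.60·140.0) / (145.9 + 10.60) = 16.19 mg/L.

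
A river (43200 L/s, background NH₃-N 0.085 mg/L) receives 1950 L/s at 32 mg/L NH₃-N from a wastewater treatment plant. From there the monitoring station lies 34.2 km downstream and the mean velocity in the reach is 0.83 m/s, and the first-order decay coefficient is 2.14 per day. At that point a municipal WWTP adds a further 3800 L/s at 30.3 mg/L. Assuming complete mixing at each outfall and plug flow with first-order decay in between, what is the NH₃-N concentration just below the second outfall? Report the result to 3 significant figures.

2.84 mg/L

After mixing, C = (43200·0.08500 + 1950·32.00) / 45150 = 66070/45150 = 1.463 mg/L; combined flow 45150 L/s.
Travel time t = 34.2·1000 / 0.83 = 41200 s = 11.45 h.
First-order decay: C = 1.463·exp(−k·t) = 1.463·0.3604 = 0.5274 mg/L.
Second outfall: C = (45150·0.5274 + 3800·30.30)/48950 = 2.839 mg/L.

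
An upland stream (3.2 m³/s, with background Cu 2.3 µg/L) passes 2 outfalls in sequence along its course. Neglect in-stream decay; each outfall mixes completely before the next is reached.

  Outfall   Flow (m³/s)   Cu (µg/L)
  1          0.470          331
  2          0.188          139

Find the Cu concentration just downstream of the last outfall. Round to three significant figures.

49.0 µg/L

After outfall 1: Q = 3.200 + 0.4700 = 3.670 m³/s; C = (3.200·2.300 + 0.4700·331.0)/3.670 = 44.40 µg/L.
After outfall 2: Q = 3.670 + 0.1880 = 3.858 m³/s; C = (3.670·44.40 + 0.1880·139.0)/3.858 = 49.01 µg/L.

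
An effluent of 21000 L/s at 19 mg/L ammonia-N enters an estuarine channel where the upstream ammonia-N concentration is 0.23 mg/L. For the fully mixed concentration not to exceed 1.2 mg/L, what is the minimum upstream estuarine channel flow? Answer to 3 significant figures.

385000 L/s

Set C_mix = 1.2: (Q·0.2300 + 21000·19.00) / (Q + 21000) = 1.2
→ Q = 21000·(19.00 − 1.2)/(1.2 − 0.2300) = 385400 L/s.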